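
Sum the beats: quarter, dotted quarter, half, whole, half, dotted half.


Let's work it out.
Beat values:
  quarter = 1 beat
  dotted quarter = 1.5 beats
  half = 2 beats
  whole = 4 beats
  half = 2 beats
  dotted half = 3 beats
Sum = 1 + 1.5 + 2 + 4 + 2 + 3
= 13.5 beats


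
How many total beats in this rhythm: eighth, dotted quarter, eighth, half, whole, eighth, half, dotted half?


Beat values:
  eighth = 0.5 beats
  dotted quarter = 1.5 beats
  eighth = 0.5 beats
  half = 2 beats
  whole = 4 beats
  eighth = 0.5 beats
  half = 2 beats
  dotted half = 3 beats
Sum = 0.5 + 1.5 + 0.5 + 2 + 4 + 0.5 + 2 + 3
= 14 beats


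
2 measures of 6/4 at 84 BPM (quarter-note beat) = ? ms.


Working:
Quarter-note beat duration = 60000 / 84 ms
Beats per measure (6/4) = 6
One measure = 6 × 60000 / 84 = 360000 / 84 ms
2 measures = 2 × 360000 / 84 = 720000 / 84
= 8571.4 ms


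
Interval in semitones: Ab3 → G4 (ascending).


Step by step:
Absolute semitone position = octave×12 + chromatic position
Ab3: 3×12 + 8 = 44
G4: 4×12 + 7 = 55
Difference = 55 - 44 = 11
= 11 semitones


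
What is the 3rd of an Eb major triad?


Reasoning:
Major triad = root + major 3rd (4 semitones) + perfect 5th (7 semitones)
A triad on Eb stacks thirds, so the chord tones use letter names E-G-B
Root: Eb
Major 3rd above Eb: G
Perfect 5th above Eb: Bb
The 3rd = G


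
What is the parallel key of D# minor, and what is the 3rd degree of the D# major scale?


Working:
Parallel keys share the same tonic but differ in mode
D# minor → parallel is D# major
D# major scale: D# E# F## G# A# B# C##
= D# major; 3rd degree = F##


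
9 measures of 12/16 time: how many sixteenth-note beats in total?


Let's work it out.
Time signature 12/16: the bottom number 16 means the sixteenth note gets one count
The top number 12 means 12 sixteenth-note beats per measure
Total = 12 × 9 measures
= 108 sixteenth-note beats


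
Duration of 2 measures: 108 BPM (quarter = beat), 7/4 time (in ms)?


Quarter-note beat duration = 60000 / 108 ms
Beats per measure (7/4) = 7
One measure = 7 × 60000 / 108 = 420000 / 108 ms
2 measures = 2 × 420000 / 108 = 840000 / 108
= 7777.8 ms


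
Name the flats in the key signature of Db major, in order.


Solution.
Flat major keys: C(0), F(1), Bb(2), Eb(3), Ab(4), Db(5), Gb(6), Cb(7)
Db major has 5 flats
Order of flats: Bb Eb Ab Db Gb Cb Fb → first 5: Bb, Eb, Ab, Db, Gb
= Bb, Eb, Ab, Db, Gb


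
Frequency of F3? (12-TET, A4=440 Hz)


Solution.
f = 440 × 2^(n/12) where n = semitones from A4
F3: -16 semitones from A4
f = 440 × 2^(-16/12)
f = 174.61 Hz


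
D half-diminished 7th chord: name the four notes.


Working:
Half-diminished 7th chord = root + minor 3rd + diminished 5th + minor 7th
Seventh chords stack in thirds, so the letter names are D-F-A-C
Root: D
Minor 3rd above D: F
Diminished 5th above D: Ab
Minor 7th above D: C
Chord = D F Ab C


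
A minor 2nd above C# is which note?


Solution.
A 2nd spans 2 letter names, so from C we land on D
A minor 2nd = 1 semitone above C#
Spell D at that pitch: D
= D


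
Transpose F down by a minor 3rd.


Working:
minor 3rd: 3 letter names, 3 semitones
Letter: F - 2 → D
Pitch: F - 3 semitones, spelled as a D → D
= D


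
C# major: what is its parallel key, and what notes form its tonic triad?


Solution.
Parallel keys share the same tonic but differ in mode
C# major → parallel is C# minor
Tonic triad of C# minor = C# E G#
= C# minor; triad = C# E G#


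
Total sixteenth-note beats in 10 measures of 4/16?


Working:
Time signature 4/16: the bottom number 16 means the sixteenth note gets one count
The top number 4 means 4 sixteenth-note beats per measure
Total = 4 × 10 measures
= 40 sixteenth-note beats


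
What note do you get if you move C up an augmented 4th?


Let's work it out.
augmented 4th: 4 letter names, 6 semitones
Letter: C + 3 → F
Pitch: C + 6 semitones, spelled as an F → F#
= F#


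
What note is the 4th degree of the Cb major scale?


Let's work it out.
Major scale pattern: W-W-H-W-W-W-H (2-2-1-2-2-2-1 semitones)
Starting from Cb:
  Cb + 2 semitones → Db
  Db + 2 semitones → Eb
  Eb + 1 semitone → Fb
  Fb + 2 semitones → Gb
  Gb + 2 semitones → Ab
  Ab + 2 semitones → Bb
  Bb + 1 semitone → Cb
Scale: Cb Db Eb Fb Gb Ab Bb
Degree 4 = Fb


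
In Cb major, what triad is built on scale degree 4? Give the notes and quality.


Cb major scale: Cb Db Eb Fb Gb Ab Bb
Diatonic triad on degree 4 stacks scale notes 4, 6, 1: Fb Ab Cb
Fb→Ab = 4 semitones; Fb→Cb = 7 semitones → major triad
= Fb Ab Cb (major)


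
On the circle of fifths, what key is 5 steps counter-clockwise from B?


Step by step:
Each counter-clockwise step moves down a perfect 5th (= up a perfect 4th)
From B: B → E → A → D → G → C
= C


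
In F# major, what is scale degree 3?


Let's work it out.
Major scale pattern: W-W-H-W-W-W-H (2-2-1-2-2-2-1 semitones)
Starting from F#:
  F# + 2 semitones → G#
  G# + 2 semitones → A#
  A# + 1 semitone → B
  B + 2 semitones → C#
  C# + 2 semitones → D#
  D# + 2 semitones → E#
  E# + 1 semitone → F#
Scale: F# G# A# B C# D# E#
Degree 3 = A#


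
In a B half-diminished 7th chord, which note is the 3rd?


Working:
Half-diminished 7th chord = root + minor 3rd + diminished 5th + minor 7th
Seventh chords stack in thirds, so the letter names are B-D-F-A
Root: B
Minor 3rd above B: D
Diminished 5th above B: F
Minor 7th above B: A
The 3rd = D


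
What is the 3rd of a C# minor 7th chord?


Reasoning:
Minor 7th chord = root + minor 3rd + perfect 5th + minor 7th
Seventh chords stack in thirds, so the letter names are C-E-G-B
Root: C#
Minor 3rd above C#: E
Perfect 5th above C#: G#
Minor 7th above C#: B
The 3rd = E


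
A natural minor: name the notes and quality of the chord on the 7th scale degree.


Step by step:
A natural minor scale: A B C D E F G
Diatonic triad on degree 7 stacks scale notes 7, 2, 4: G B D
G→B = 4 semitones; G→D = 7 semitones → major triad
= G B D (major)


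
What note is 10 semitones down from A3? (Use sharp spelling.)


A3: chromatic position 9 in octave 3 → absolute = 3×12 + 9 = 45
Transpose down 10: 45 - 10 = 35
35 = 2×12 + 11 → B in octave 2
Result = B2


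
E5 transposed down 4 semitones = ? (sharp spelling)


Reasoning:
E5: chromatic position 4 in octave 5 → absolute = 5×12 + 4 = 64
Transpose down 4: 64 - 4 = 60
60 = 5×12 + 0 → C in octave 5
Result = C5


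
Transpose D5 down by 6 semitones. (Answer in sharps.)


Step by step:
D5: chromatic position 2 in octave 5 → absolute = 5×12 + 2 = 62
Transpose down 6: 62 - 6 = 56
56 = 4×12 + 8 → G# in octave 4
Result = G#4


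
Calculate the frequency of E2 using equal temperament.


Step by step:
f = 440 × 2^(n/12) where n = semitones from A4
E2: -29 semitones from A4
f = 440 × 2^(-29/12)
f = 82.41 Hz


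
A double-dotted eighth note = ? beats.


Solution.
Base eighth note = 1/2 beats
Dot 1 adds half the previous value: +1/4
Dot 2 adds half the previous value: +1/8
One double-dotted eighth = 1/2 + 1/4 + 1/8 = 7/8
= 7/8 beats


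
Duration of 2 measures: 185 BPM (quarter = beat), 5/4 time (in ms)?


Step by step:
Quarter-note beat duration = 60000 / 185 ms
Beats per measure (5/4) = 5
One measure = 5 × 60000 / 185 = 300000 / 185 ms
2 measures = 2 × 300000 / 185 = 600000 / 185
= 3243.2 ms


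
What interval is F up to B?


Letter names: F → B spans 4 letter names → a 4th
Semitones: F → B = 6 half-steps
A 4th of 6 semitones is an augmented 4th
= augmented 4th


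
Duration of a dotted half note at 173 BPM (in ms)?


Reasoning:
One quarter-note beat = 60000 / BPM = 60000 / 173 ms
Dotted half note = 3 × quarter note
Duration = 3 × 60000 / 173 = 180000 / 173
= 1040.5 ms


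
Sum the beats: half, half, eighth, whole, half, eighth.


Working:
Beat values:
  half = 2 beats
  half = 2 beats
  eighth = 0.5 beats
  whole = 4 beats
  half = 2 beats
  eighth = 0.5 beats
Sum = 2 + 2 + 0.5 + 4 + 2 + 0.5
= 11 beats


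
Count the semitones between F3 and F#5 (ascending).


Solution.
Absolute semitone position = octave×12 + chromatic position
F3: 3×12 + 5 = 41
F#5: 5×12 + 6 = 66
Difference = 66 - 41 = 25
= 25 semitones


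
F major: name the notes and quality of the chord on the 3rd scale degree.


F major scale: F G A Bb C D E
Diatonic triad on degree 3 stacks scale notes 3, 5, 7: A C E
A→C = 3 semitones; A→E = 7 semitones → minor triad
= A C E (minor)


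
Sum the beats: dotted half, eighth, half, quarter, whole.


Let's work it out.
Beat values:
  dotted half = 3 beats
  eighth = 0.5 beats
  half = 2 beats
  quarter = 1 beat
  whole = 4 beats
Sum = 3 + 0.5 + 2 + 1 + 4
= 10.5 beats


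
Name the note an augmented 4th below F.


Reasoning:
A 4th spans 4 letter names, so from F we land on C
An augmented 4th = 6 semitones below F
Spell C at that pitch: Cb
= Cb


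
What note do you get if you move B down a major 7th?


Solution.
major 7th: 7 letter names, 11 semitones
Letter: B - 6 → C
Pitch: B - 11 semitones, spelled as a C → C
= C


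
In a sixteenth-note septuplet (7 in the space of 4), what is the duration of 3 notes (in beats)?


Septuplet: 7 notes occupy the space of 4 sixteenth notes
Space = 4 × 1/4 = 1 beat
Each septuplet note = 1 / 7 = 1/7 beats
3 notes = 3 × 1/7 = 3/7
= 3/7 beats


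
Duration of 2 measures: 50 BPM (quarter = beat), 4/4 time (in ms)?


Step by step:
Quarter-note beat duration = 60000 / 50 ms
Beats per measure (4/4) = 4
One measure = 4 × 60000 / 50 = 240000 / 50 ms
2 measures = 2 × 240000 / 50 = 480000 / 50
= 9600.0 ms


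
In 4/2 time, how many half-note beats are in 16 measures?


Step by step:
Time signature 4/2: the bottom number 2 means the half note gets one count
The top number 4 means 4 half-note beats per measure
Total = 4 × 16 measures
= 64 half-note beats


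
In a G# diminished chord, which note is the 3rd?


Step by step:
Diminished triad = root + minor 3rd (3 semitones) + diminished 5th (6 semitones)
A triad on G# stacks thirds, so the chord tones use letter names G-B-D
Root: G#
Minor 3rd above G#: B
Diminished 5th above G#: D
The 3rd = B


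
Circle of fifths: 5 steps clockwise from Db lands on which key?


Solution.
Each clockwise step on the circle of fifths moves up a perfect 5th
From Db: Db → Ab → Eb → Bb → F → C
= C


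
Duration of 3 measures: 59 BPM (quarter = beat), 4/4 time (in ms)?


Solution.
Quarter-note beat duration = 60000 / 59 ms
Beats per measure (4/4) = 4
One measure = 4 × 60000 / 59 = 240000 / 59 ms
3 measures = 3 × 240000 / 59 = 720000 / 59
= 12203.4 ms


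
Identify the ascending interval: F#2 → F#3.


Step by step:
Letter names: F → F spans 8 letter names → an octave
Semitones: F#2 → F#3 = 12 half-steps
An octave of 12 semitones is a perfect octave
= perfect octave


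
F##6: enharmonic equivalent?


Step by step:
Enharmonic notes sound the same pitch but are spelled with different letter names
F## and G name the same pitch class
= G6


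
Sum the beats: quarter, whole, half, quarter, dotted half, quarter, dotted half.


Beat values:
  quarter = 1 beat
  whole = 4 beats
  half = 2 beats
  quarter = 1 beat
  dotted half = 3 beats
  quarter = 1 beat
  dotted half = 3 beats
Sum = 1 + 4 + 2 + 1 + 3 + 1 + 3
= 15 beats


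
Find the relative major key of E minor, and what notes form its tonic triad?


The relative major shares the key signature and is a minor 3rd above the minor tonic
A minor 3rd above E is G
→ relative major of E minor is G major
Tonic triad of G major = root + major 3rd + perfect 5th = G B D
= G major; triad = G B D


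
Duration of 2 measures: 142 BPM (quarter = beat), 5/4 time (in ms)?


Solution.
Quarter-note beat duration = 60000 / 142 ms
Beats per measure (5/4) = 5
One measure = 5 × 60000 / 142 = 300000 / 142 ms
2 measures = 2 × 300000 / 142 = 600000 / 142
= 4225.4 ms


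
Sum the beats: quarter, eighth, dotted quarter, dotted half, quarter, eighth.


Let's work it out.
Beat values:
  quarter = 1 beat
  eighth = 0.5 beats
  dotted quarter = 1.5 beats
  dotted half = 3 beats
  quarter = 1 beat
  eighth = 0.5 beats
Sum = 1 + 0.5 + 1.5 + 3 + 1 + 0.5
= 7.5 beats


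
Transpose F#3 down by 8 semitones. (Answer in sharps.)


Reasoning:
F#3: chromatic position 6 in octave 3 → absolute = 3×12 + 6 = 42
Transpose down 8: 42 - 8 = 34
34 = 2×12 + 10 → A# in octave 2
Result = A#2


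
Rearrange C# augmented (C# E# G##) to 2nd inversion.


Step by step:
Root position: C# E# G##
2nd inversion: move root and 3rd up an octave
Bass note: G##
Notes (bottom to top) = G## C# E#


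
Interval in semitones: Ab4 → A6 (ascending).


Solution.
Absolute semitone position = octave×12 + chromatic position
Ab4: 4×12 + 8 = 56
A6: 6×12 + 9 = 81
Difference = 81 - 56 = 25
= 25 semitones


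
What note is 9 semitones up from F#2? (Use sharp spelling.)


F#2: chromatic position 6 in octave 2 → absolute = 2×12 + 6 = 30
Transpose up 9: 30 + 9 = 39
39 = 3×12 + 3 → D# in octave 3
Result = D#3


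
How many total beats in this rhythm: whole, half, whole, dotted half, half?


Working:
Beat values:
  whole = 4 beats
  half = 2 beats
  whole = 4 beats
  dotted half = 3 beats
  half = 2 beats
Sum = 4 + 2 + 4 + 3 + 2
= 15 beats


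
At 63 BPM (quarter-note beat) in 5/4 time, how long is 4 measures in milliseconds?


Quarter-note beat duration = 60000 / 63 ms
Beats per measure (5/4) = 5
One measure = 5 × 60000 / 63 = 300000 / 63 ms
4 measures = 4 × 300000 / 63 = 1200000 / 63
= 19047.6 ms


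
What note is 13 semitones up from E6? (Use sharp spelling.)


Let's work it out.
E6: chromatic position 4 in octave 6 → absolute = 6×12 + 4 = 76
Transpose up 13: 76 + 13 = 89
89 = 7×12 + 5 → F in octave 7
Result = F7


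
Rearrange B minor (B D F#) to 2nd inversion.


Solution.
Root position: B D F#
2nd inversion: move root and 3rd up an octave
Bass note: F#
Notes (bottom to top) = F# B D


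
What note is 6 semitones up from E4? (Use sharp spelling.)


Solution.
E4: chromatic position 4 in octave 4 → absolute = 4×12 + 4 = 52
Transpose up 6: 52 + 6 = 58
58 = 4×12 + 10 → A# in octave 4
Result = A#4


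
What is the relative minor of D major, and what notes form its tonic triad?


Solution.
The relative minor shares the major's key signature and starts on its 6th degree
6th degree = a major 6th above the tonic; a major 6th above D is B
→ relative minor of D major is B minor
Tonic triad of B minor = root + minor 3rd + perfect 5th = B D F#
= B minor; triad = B D F#


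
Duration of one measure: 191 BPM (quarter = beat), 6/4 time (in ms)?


Reasoning:
Quarter-note beat duration = 60000 / 191 ms
Beats per measure (6/4) = 6
One measure = 6 × 60000 / 191 = 360000 / 191 ms
= 1884.8 ms


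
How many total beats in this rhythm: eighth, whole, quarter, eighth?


Beat values:
  eighth = 0.5 beats
  whole = 4 beats
  quarter = 1 beat
  eighth = 0.5 beats
Sum = 0.5 + 4 + 1 + 0.5
= 6 beats


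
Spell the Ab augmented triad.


Solution.
Augmented triad = root + major 3rd (4 semitones) + augmented 5th (8 semitones)
A triad on Ab stacks thirds, so the chord tones use letter names A-C-E
Root: Ab
Major 3rd above Ab: C
Augmented 5th above Ab: E
Chord = Ab C E


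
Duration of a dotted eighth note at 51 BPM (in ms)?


Step by step:
One quarter-note beat = 60000 / BPM = 60000 / 51 ms
Dotted eighth note = 3/4 × quarter note
Duration = 3/4 × 60000 / 51 = 45000 / 51
= 882.4 ms


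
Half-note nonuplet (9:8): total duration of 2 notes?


Nonuplet: 9 notes occupy the space of 8 half notes
Space = 8 × 2 = 16 beats
Each nonuplet note = 16 / 9 = 16/9 beats
2 notes = 2 × 16/9 = 32/9
= 32/9 beats


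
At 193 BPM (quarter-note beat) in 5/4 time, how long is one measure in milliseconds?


Quarter-note beat duration = 60000 / 193 ms
Beats per measure (5/4) = 5
One measure = 5 × 60000 / 193 = 300000 / 193 ms
= 1554.4 ms


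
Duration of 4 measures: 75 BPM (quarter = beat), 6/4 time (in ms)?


Solution.
Quarter-note beat duration = 60000 / 75 ms
Beats per measure (6/4) = 6
One measure = 6 × 60000 / 75 = 360000 / 75 ms
4 measures = 4 × 360000 / 75 = 1440000 / 75
= 19200.0 ms


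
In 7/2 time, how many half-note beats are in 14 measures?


Reasoning:
Time signature 7/2: the bottom number 2 means the half note gets one count
The top number 7 means 7 half-note beats per measure
Total = 7 × 14 measures
= 98 half-note beats


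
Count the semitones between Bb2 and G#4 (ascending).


Step by step:
Absolute semitone position = octave×12 + chromatic position
Bb2: 2×12 + 10 = 34
G#4: 4×12 + 8 = 56
Difference = 56 - 34 = 22
= 22 semitones


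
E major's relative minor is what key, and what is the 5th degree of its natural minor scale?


Reasoning:
The relative minor shares the major's key signature and starts on its 6th degree
6th degree = a major 6th above the tonic; a major 6th above E is C#
→ relative minor of E major is C# minor
C# natural minor scale: C# D# E F# G# A B
= C# minor; 5th degree = G#


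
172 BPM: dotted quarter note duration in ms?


Let's work it out.
One quarter-note beat = 60000 / BPM = 60000 / 172 ms
Dotted quarter note = 3/2 × quarter note
Duration = 3/2 × 60000 / 172 = 90000 / 172
= 523.3 ms


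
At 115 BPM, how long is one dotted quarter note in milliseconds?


Reasoning:
One quarter-note beat = 60000 / BPM = 60000 / 115 ms
Dotted quarter note = 3/2 × quarter note
Duration = 3/2 × 60000 / 115 = 90000 / 115
= 782.6 ms


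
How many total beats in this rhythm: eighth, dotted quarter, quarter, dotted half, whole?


Step by step:
Beat values:
  eighth = 0.5 beats
  dotted quarter = 1.5 beats
  quarter = 1 beat
  dotted half = 3 beats
  whole = 4 beats
Sum = 0.5 + 1.5 + 1 + 3 + 4
= 10 beats


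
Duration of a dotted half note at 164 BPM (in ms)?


Reasoning:
One quarter-note beat = 60000 / BPM = 60000 / 164 ms
Dotted half note = 3 × quarter note
Duration = 3 × 60000 / 164 = 180000 / 164
= 1097.6 ms


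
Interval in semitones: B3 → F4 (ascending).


Absolute semitone position = octave×12 + chromatic position
B3: 3×12 + 11 = 47
F4: 4×12 + 5 = 53
Difference = 53 - 47 = 6
= 6 semitones


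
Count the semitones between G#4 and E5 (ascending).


Absolute semitone position = octave×12 + chromatic position
G#4: 4×12 + 8 = 56
E5: 5×12 + 4 = 64
Difference = 64 - 56 = 8
= 8 semitones


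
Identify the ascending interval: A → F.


Letter names: A → F spans 6 letter names → a 6th
Semitones: A → F = 8 half-steps
A 6th of 8 semitones is a minor 6th
= minor 6th


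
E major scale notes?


Reasoning:
Major scale pattern: W-W-H-W-W-W-H (2-2-1-2-2-2-1 semitones)
Starting from E:
  E + 2 semitones → F#
  F# + 2 semitones → G#
  G# + 1 semitone → A
  A + 2 semitones → B
  B + 2 semitones → C#
  C# + 2 semitones → D#
  D# + 1 semitone → E
Scale = E F# G# A B C# D#


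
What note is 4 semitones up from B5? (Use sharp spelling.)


B5: chromatic position 11 in octave 5 → absolute = 5×12 + 11 = 71
Transpose up 4: 71 + 4 = 75
75 = 6×12 + 3 → D# in octave 6
Result = D#6


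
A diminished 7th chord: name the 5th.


Reasoning:
Diminished 7th chord = root + minor 3rd + diminished 5th + diminished 7th
Seventh chords stack in thirds, so the letter names are A-C-E-G
Root: A
Minor 3rd above A: C
Diminished 5th above A: Eb
Diminished 7th above A: Gb
The 5th = Eb


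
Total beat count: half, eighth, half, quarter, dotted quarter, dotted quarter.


Beat values:
  half = 2 beats
  eighth = 0.5 beats
  half = 2 beats
  quarter = 1 beat
  dotted quarter = 1.5 beats
  dotted quarter = 1.5 beats
Sum = 2 + 0.5 + 2 + 1 + 1.5 + 1.5
= 8.5 beats


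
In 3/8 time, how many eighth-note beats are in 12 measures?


Time signature 3/8: the bottom number 8 means the eighth note gets one count
The top number 3 means 3 eighth-note beats per measure
Total = 3 × 12 measures
= 36 eighth-note beats


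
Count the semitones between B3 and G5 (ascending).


Absolute semitone position = octave×12 + chromatic position
B3: 3×12 + 11 = 47
G5: 5×12 + 7 = 67
Difference = 67 - 47 = 20
= 20 semitones


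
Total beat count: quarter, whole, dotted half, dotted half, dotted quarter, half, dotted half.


Let's work it out.
Beat values:
  quarter = 1 beat
  whole = 4 beats
  dotted half = 3 beats
  dotted half = 3 beats
  dotted quarter = 1.5 beats
  half = 2 beats
  dotted half = 3 beats
Sum = 1 + 4 + 3 + 3 + 1.5 + 2 + 3
= 17.5 beats


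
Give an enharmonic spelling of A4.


Reasoning:
Enharmonic notes sound the same pitch but are spelled with different letter names
A and Bbb name the same pitch class
= Bbb4


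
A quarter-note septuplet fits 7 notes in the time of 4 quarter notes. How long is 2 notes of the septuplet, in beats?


Septuplet: 7 notes occupy the space of 4 quarter notes
Space = 4 × 1 = 4 beats
Each septuplet note = 4 / 7 = 4/7 beats
2 notes = 2 × 4/7 = 8/7
= 8/7 beats


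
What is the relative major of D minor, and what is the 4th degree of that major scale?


The relative major shares the key signature and is a minor 3rd above the minor tonic
A minor 3rd above D is F
→ relative major of D minor is F major
F major scale: F G A Bb C D E
= F major; 4th degree = Bb


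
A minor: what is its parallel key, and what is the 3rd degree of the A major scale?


Let's work it out.
Parallel keys share the same tonic but differ in mode
A minor → parallel is A major
A major scale: A B C# D E F# G#
= A major; 3rd degree = C#


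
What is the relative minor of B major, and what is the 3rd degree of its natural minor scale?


The relative minor shares the major's key signature and starts on its 6th degree
6th degree = a major 6th above the tonic; a major 6th above B is G#
→ relative minor of B major is G# minor
G# natural minor scale: G# A# B C# D# E F#
= G# minor; 3rd degree = B


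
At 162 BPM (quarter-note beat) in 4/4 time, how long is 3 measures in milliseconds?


Let's work it out.
Quarter-note beat duration = 60000 / 162 ms
Beats per measure (4/4) = 4
One measure = 4 × 60000 / 162 = 240000 / 162 ms
3 measures = 3 × 240000 / 162 = 720000 / 162
= 4444.4 ms


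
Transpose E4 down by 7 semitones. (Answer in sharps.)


E4: chromatic position 4 in octave 4 → absolute = 4×12 + 4 = 52
Transpose down 7: 52 - 7 = 45
45 = 3×12 + 9 → A in octave 3
Result = A3


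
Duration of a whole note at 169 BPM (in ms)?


Solution.
One quarter-note beat = 60000 / BPM = 60000 / 169 ms
Whole note = 4 × quarter note
Duration = 4 × 60000 / 169 = 240000 / 169
= 1420.1 ms


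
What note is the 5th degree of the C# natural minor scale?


Let's work it out.
Natural minor scale pattern: W-H-W-W-H-W-W (2-1-2-2-1-2-2 semitones)
Starting from C#:
  C# + 2 semitones → D#
  D# + 1 semitone → E
  E + 2 semitones → F#
  F# + 2 semitones → G#
  G# + 1 semitone → A
  A + 2 semitones → B
  B + 2 semitones → C#
Scale: C# D# E F# G# A B
Degree 5 = G#


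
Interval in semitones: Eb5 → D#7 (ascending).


Absolute semitone position = octave×12 + chromatic position
Eb5: 5×12 + 3 = 63
D#7: 7×12 + 3 = 87
Difference = 87 - 63 = 24
= 24 semitones


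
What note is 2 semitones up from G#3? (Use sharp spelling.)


Solution.
G#3: chromatic position 8 in octave 3 → absolute = 3×12 + 8 = 44
Transpose up 2: 44 + 2 = 46
46 = 3×12 + 10 → A# in octave 3
Result = A#3


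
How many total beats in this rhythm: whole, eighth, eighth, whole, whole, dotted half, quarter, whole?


Reasoning:
Beat values:
  whole = 4 beats
  eighth = 0.5 beats
  eighth = 0.5 beats
  whole = 4 beats
  whole = 4 beats
  dotted half = 3 beats
  quarter = 1 beat
  whole = 4 beats
Sum = 4 + 0.5 + 0.5 + 4 + 4 + 3 + 1 + 4
= 21 beats


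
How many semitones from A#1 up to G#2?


Absolute semitone position = octave×12 + chromatic position
A#1: 1×12 + 10 = 22
G#2: 2×12 + 8 = 32
Difference = 32 - 22 = 10
= 10 semitones


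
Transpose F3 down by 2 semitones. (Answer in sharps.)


Solution.
F3: chromatic position 5 in octave 3 → absolute = 3×12 + 5 = 41
Transpose down 2: 41 - 2 = 39
39 = 3×12 + 3 → D# in octave 3
Result = D#3


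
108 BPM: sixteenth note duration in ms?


One quarter-note beat = 60000 / BPM = 60000 / 108 ms
Sixteenth note = 1/4 × quarter note
Duration = 1/4 × 60000 / 108 = 15000 / 108
= 138.9 ms


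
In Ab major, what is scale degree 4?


Let's work it out.
Major scale pattern: W-W-H-W-W-W-H (2-2-1-2-2-2-1 semitones)
Starting from Ab:
  Ab + 2 semitones → Bb
  Bb + 2 semitones → C
  C + 1 semitone → Db
  Db + 2 semitones → Eb
  Eb + 2 semitones → F
  F + 2 semitones → G
  G + 1 semitone → Ab
Scale: Ab Bb C Db Eb F G
Degree 4 = Db


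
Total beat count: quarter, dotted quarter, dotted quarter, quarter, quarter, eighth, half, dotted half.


Beat values:
  quarter = 1 beat
  dotted quarter = 1.5 beats
  dotted quarter = 1.5 beats
  quarter = 1 beat
  quarter = 1 beat
  eighth = 0.5 beats
  half = 2 beats
  dotted half = 3 beats
Sum = 1 + 1.5 + 1.5 + 1 + 1 + 0.5 + 2 + 3
= 11.5 beats


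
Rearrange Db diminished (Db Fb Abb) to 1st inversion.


Solution.
Root position: Db Fb Abb
1st inversion: move root up an octave
Bass note: Fb
Notes (bottom to top) = Fb Abb Db


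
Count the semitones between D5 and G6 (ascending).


Working:
Absolute semitone position = octave×12 + chromatic position
D5: 5×12 + 2 = 62
G6: 6×12 + 7 = 79
Difference = 79 - 62 = 17
= 17 semitones


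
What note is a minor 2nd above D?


A 2nd spans 2 letter names, so from D we land on E
A minor 2nd = 1 semitone above D
Spell E at that pitch: Eb
= Eb


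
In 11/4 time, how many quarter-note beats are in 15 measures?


Reasoning:
Time signature 11/4: the bottom number 4 means the quarter note gets one count
The top number 11 means 11 quarter-note beats per measure
Total = 11 × 15 measures
= 165 quarter-note beats


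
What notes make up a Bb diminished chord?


Let's work it out.
Diminished triad = root + minor 3rd (3 semitones) + diminished 5th (6 semitones)
A triad on Bb stacks thirds, so the chord tones use letter names B-D-F
Root: Bb
Minor 3rd above Bb: Db
Diminished 5th above Bb: Fb
Chord = Bb Db Fb


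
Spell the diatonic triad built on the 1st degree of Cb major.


Step by step:
Cb major scale: Cb Db Eb Fb Gb Ab Bb
Diatonic triad on degree 1 stacks scale notes 1, 3, 5: Cb Eb Gb
Cb→Eb = 4 semitones; Cb→Gb = 7 semitones → major triad
= Cb Eb Gb (major)


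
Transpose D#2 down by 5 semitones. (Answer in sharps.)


Step by step:
D#2: chromatic position 3 in octave 2 → absolute = 2×12 + 3 = 27
Transpose down 5: 27 - 5 = 22
22 = 1×12 + 10 → A# in octave 1
Result = A#1


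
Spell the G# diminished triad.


Diminished triad = root + minor 3rd (3 semitones) + diminished 5th (6 semitones)
A triad on G# stacks thirds, so the chord tones use letter names G-B-D
Root: G#
Minor 3rd above G#: B
Diminished 5th above G#: D
Chord = G# B D


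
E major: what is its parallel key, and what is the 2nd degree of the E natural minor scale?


Step by step:
Parallel keys share the same tonic but differ in mode
E major → parallel is E minor
E natural minor scale: E F# G A B C D
= E minor; 2nd degree = F#


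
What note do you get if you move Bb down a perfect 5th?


perfect 5th: 5 letter names, 7 semitones
Letter: B - 4 → E
Pitch: Bb - 7 semitones, spelled as an E → Eb
= Eb


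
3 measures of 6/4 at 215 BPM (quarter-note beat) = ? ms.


Working:
Quarter-note beat duration = 60000 / 215 ms
Beats per measure (6/4) = 6
One measure = 6 × 60000 / 215 = 360000 / 215 ms
3 measures = 3 × 360000 / 215 = 1080000 / 215
= 5023.3 ms


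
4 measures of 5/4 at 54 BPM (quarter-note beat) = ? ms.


Working:
Quarter-note beat duration = 60000 / 54 ms
Beats per measure (5/4) = 5
One measure = 5 × 60000 / 54 = 300000 / 54 ms
4 measures = 4 × 300000 / 54 = 1200000 / 54
= 22222.2 ms


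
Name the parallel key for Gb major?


Parallel keys share the same tonic but differ in mode
Gb major → parallel is Gb minor
= Gb minor


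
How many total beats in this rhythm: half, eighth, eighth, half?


Reasoning:
Beat values:
  half = 2 beats
  eighth = 0.5 beats
  eighth = 0.5 beats
  half = 2 beats
Sum = 2 + 0.5 + 0.5 + 2
= 5 beats


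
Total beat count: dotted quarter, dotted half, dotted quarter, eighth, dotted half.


Beat values:
  dotted quarter = 1.5 beats
  dotted half = 3 beats
  dotted quarter = 1.5 beats
  eighth = 0.5 beats
  dotted half = 3 beats
Sum = 1.5 + 3 + 1.5 + 0.5 + 3
= 9.5 beats


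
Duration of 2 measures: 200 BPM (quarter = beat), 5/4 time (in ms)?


Quarter-note beat duration = 60000 / 200 ms
Beats per measure (5/4) = 5
One measure = 5 × 60000 / 200 = 300000 / 200 ms
2 measures = 2 × 300000 / 200 = 600000 / 200
= 3000.0 ms


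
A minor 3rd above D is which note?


Let's work it out.
A 3rd spans 3 letter names, so from D we land on F
A minor 3rd = 3 semitones above D
Spell F at that pitch: F
= F


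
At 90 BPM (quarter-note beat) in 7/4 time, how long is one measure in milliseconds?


Quarter-note beat duration = 60000 / 90 ms
Beats per measure (7/4) = 7
One measure = 7 × 60000 / 90 = 420000 / 90 ms
= 4666.7 ms


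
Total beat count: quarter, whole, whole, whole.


Solution.
Beat values:
  quarter = 1 beat
  whole = 4 beats
  whole = 4 beats
  whole = 4 beats
Sum = 1 + 4 + 4 + 4
= 13 beats


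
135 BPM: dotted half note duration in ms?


One quarter-note beat = 60000 / BPM = 60000 / 135 ms
Dotted half note = 3 × quarter note
Duration = 3 × 60000 / 135 = 180000 / 135
= 1333.3 ms


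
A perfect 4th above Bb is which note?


A 4th spans 4 letter names, so from B we land on E
A perfect 4th = 5 semitones above Bb
Spell E at that pitch: Eb
= Eb


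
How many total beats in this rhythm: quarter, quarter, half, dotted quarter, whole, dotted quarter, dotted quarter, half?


Beat values:
  quarter = 1 beat
  quarter = 1 beat
  half = 2 beats
  dotted quarter = 1.5 beats
  whole = 4 beats
  dotted quarter = 1.5 beats
  dotted quarter = 1.5 beats
  half = 2 beats
Sum = 1 + 1 + 2 + 1.5 + 4 + 1.5 + 1.5 + 2
= 14.5 beats


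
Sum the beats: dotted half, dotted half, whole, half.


Beat values:
  dotted half = 3 beats
  dotted half = 3 beats
  whole = 4 beats
  half = 2 beats
Sum = 3 + 3 + 4 + 2
= 12 beats


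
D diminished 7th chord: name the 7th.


Let's work it out.
Diminished 7th chord = root + minor 3rd + diminished 5th + diminished 7th
Seventh chords stack in thirds, so the letter names are D-F-A-C
Root: D
Minor 3rd above D: F
Diminished 5th above D: Ab
Diminished 7th above D: Cb
The 7th = Cb


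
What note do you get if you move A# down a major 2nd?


Reasoning:
major 2nd: 2 letter names, 2 semitones
Letter: A - 1 → G
Pitch: A# - 2 semitones, spelled as a G → G#
= G#


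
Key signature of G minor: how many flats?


Solution.
Flat minor keys: A(0), D(1), G(2), C(3), F(4), Bb(5), Eb(6), Ab(7)
G minor has 2 flats
Order of flats: Bb Eb Ab Db Gb Cb Fb → first 2: Bb, Eb
= 2 flats


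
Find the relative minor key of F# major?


The relative minor shares the major's key signature and starts on its 6th degree
6th degree = a major 6th above the tonic; a major 6th above F# is D#
→ relative minor of F# major is D# minor
= D# minor


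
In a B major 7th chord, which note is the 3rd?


Major 7th chord = root + major 3rd + perfect 5th + major 7th
Seventh chords stack in thirds, so the letter names are B-D-F-A
Root: B
Major 3rd above B: D#
Perfect 5th above B: F#
Major 7th above B: A#
The 3rd = D#


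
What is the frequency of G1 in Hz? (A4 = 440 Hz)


Working:
f = 440 × 2^(n/12) where n = semitones from A4
G1: -38 semitones from A4
f = 440 × 2^(-38/12)
f = 49.00 Hz


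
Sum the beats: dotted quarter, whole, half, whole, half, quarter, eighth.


Step by step:
Beat values:
  dotted quarter = 1.5 beats
  whole = 4 beats
  half = 2 beats
  whole = 4 beats
  half = 2 beats
  quarter = 1 beat
  eighth = 0.5 beats
Sum = 1.5 + 4 + 2 + 4 + 2 + 1 + 0.5
= 15 beats


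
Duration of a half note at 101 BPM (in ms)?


Step by step:
One quarter-note beat = 60000 / BPM = 60000 / 101 ms
Half note = 2 × quarter note
Duration = 2 × 60000 / 101 = 120000 / 101
= 1188.1 ms


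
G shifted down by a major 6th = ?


major 6th: 6 letter names, 9 semitones
Letter: G - 5 → B
Pitch: G - 9 semitones, spelled as a B → Bb
= Bb


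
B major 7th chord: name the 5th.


Let's work it out.
Major 7th chord = root + major 3rd + perfect 5th + major 7th
Seventh chords stack in thirds, so the letter names are B-D-F-A
Root: B
Major 3rd above B: D#
Perfect 5th above B: F#
Major 7th above B: A#
The 5th = F#


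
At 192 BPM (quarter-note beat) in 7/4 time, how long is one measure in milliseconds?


Working:
Quarter-note beat duration = 60000 / 192 ms
Beats per measure (7/4) = 7
One measure = 7 × 60000 / 192 = 420000 / 192 ms
= 2187.5 ms


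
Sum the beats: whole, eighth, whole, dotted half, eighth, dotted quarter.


Beat values:
  whole = 4 beats
  eighth = 0.5 beats
  whole = 4 beats
  dotted half = 3 beats
  eighth = 0.5 beats
  dotted quarter = 1.5 beats
Sum = 4 + 0.5 + 4 + 3 + 0.5 + 1.5
= 13.5 beats


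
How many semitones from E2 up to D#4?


Absolute semitone position = octave×12 + chromatic position
E2: 2×12 + 4 = 28
D#4: 4×12 + 3 = 51
Difference = 51 - 28 = 23
= 23 semitones


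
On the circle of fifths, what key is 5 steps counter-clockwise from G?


Step by step:
Each counter-clockwise step moves down a perfect 5th (= up a perfect 4th)
From G: G → C → F → Bb → Eb → Ab
= Ab


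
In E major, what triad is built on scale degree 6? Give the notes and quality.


E major scale: E F# G# A B C# D#
Diatonic triad on degree 6 stacks scale notes 6, 1, 3: C# E G#
C#→E = 3 semitones; C#→G# = 7 semitones → minor triad
= C# E G# (minor)


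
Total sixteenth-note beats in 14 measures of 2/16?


Time signature 2/16: the bottom number 16 means the sixteenth note gets one count
The top number 2 means 2 sixteenth-note beats per measure
Total = 2 × 14 measures
= 28 sixteenth-note beats


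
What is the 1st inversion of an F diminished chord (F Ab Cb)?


Let's work it out.
Root position: F Ab Cb
1st inversion: move root up an octave
Bass note: Ab
Notes (bottom to top) = Ab Cb F


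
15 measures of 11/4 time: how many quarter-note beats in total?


Solution.
Time signature 11/4: the bottom number 4 means the quarter note gets one count
The top number 11 means 11 quarter-note beats per measure
Total = 11 × 15 measures
= 165 quarter-note beats


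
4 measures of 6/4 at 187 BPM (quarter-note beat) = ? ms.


Quarter-note beat duration = 60000 / 187 ms
Beats per measure (6/4) = 6
One measure = 6 × 60000 / 187 = 360000 / 187 ms
4 measures = 4 × 360000 / 187 = 1440000 / 187
= 7700.5 ms


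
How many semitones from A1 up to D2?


Solution.
Absolute semitone position = octave×12 + chromatic position
A1: 1×12 + 9 = 21
D2: 2×12 + 2 = 26
Difference = 26 - 21 = 5
= 5 semitones


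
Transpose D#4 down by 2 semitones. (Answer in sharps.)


Reasoning:
D#4: chromatic position 3 in octave 4 → absolute = 4×12 + 3 = 51
Transpose down 2: 51 - 2 = 49
49 = 4×12 + 1 → C# in octave 4
Result = C#4


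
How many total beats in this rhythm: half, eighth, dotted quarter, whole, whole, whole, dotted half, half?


Reasoning:
Beat values:
  half = 2 beats
  eighth = 0.5 beats
  dotted quarter = 1.5 beats
  whole = 4 beats
  whole = 4 beats
  whole = 4 beats
  dotted half = 3 beats
  half = 2 beats
Sum = 2 + 0.5 + 1.5 + 4 + 4 + 4 + 3 + 2
= 21 beats


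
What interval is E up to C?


Let's work it out.
Letter names: E → C spans 6 letter names → a 6th
Semitones: E → C = 8 half-steps
A 6th of 8 semitones is a minor 6th
= minor 6th


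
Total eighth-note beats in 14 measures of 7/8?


Reasoning:
Time signature 7/8: the bottom number 8 means the eighth note gets one count
The top number 7 means 7 eighth-note beats per measure
Total = 7 × 14 measures
= 98 eighth-note beats


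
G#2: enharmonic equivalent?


Reasoning:
Enharmonic notes sound the same pitch but are spelled with different letter names
G# and Ab name the same pitch class
= Ab2


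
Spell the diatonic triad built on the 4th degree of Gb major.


Working:
Gb major scale: Gb Ab Bb Cb Db Eb F
Diatonic triad on degree 4 stacks scale notes 4, 6, 1: Cb Eb Gb
Cb→Eb = 4 semitones; Cb→Gb = 7 semitones → major triad
= Cb Eb Gb (major)


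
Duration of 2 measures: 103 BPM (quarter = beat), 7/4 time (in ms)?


Working:
Quarter-note beat duration = 60000 / 103 ms
Beats per measure (7/4) = 7
One measure = 7 × 60000 / 103 = 420000 / 103 ms
2 measures = 2 × 420000 / 103 = 840000 / 103
= 8155.3 ms


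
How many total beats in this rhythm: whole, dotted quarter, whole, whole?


Step by step:
Beat values:
  whole = 4 beats
  dotted quarter = 1.5 beats
  whole = 4 beats
  whole = 4 beats
Sum = 4 + 1.5 + 4 + 4
= 13.5 beats


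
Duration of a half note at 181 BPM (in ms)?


Let's work it out.
One quarter-note beat = 60000 / BPM = 60000 / 181 ms
Half note = 2 × quarter note
Duration = 2 × 60000 / 181 = 120000 / 181
= 663.0 ms


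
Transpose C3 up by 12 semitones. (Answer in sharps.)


Reasoning:
C3: chromatic position 0 in octave 3 → absolute = 3×12 + 0 = 36
Transpose up 12: 36 + 12 = 48
48 = 4×12 + 0 → C in octave 4
Result = C4


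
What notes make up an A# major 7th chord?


Solution.
Major 7th chord = root + major 3rd + perfect 5th + major 7th
Seventh chords stack in thirds, so the letter names are A-C-E-G
Root: A#
Major 3rd above A#: C##
Perfect 5th above A#: E#
Major 7th above A#: G##
Chord = A# C## E# G##


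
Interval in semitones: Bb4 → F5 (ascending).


Step by step:
Absolute semitone position = octave×12 + chromatic position
Bb4: 4×12 + 10 = 58
F5: 5×12 + 5 = 65
Difference = 65 - 58 = 7
= 7 semitones


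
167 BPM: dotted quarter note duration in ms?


One quarter-note beat = 60000 / BPM = 60000 / 167 ms
Dotted quarter note = 3/2 × quarter note
Duration = 3/2 × 60000 / 167 = 90000 / 167
= 538.9 ms


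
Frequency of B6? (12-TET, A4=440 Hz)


f = 440 × 2^(n/12) where n = semitones from A4
B6: 26 semitones from A4
f = 440 × 2^(26/12)
f = 1975.53 Hz


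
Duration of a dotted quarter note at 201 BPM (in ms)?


Solution.
One quarter-note beat = 60000 / BPM = 60000 / 201 ms
Dotted quarter note = 3/2 × quarter note
Duration = 3/2 × 60000 / 201 = 90000 / 201
= 447.8 ms


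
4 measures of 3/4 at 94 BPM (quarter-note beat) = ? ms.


Reasoning:
Quarter-note beat duration = 60000 / 94 ms
Beats per measure (3/4) = 3
One measure = 3 × 60000 / 94 = 180000 / 94 ms
4 measures = 4 × 180000 / 94 = 720000 / 94
= 7659.6 ms


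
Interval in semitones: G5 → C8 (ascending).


Working:
Absolute semitone position = octave×12 + chromatic position
G5: 5×12 + 7 = 67
C8: 8×12 + 0 = 96
Difference = 96 - 67 = 29
= 29 semitones


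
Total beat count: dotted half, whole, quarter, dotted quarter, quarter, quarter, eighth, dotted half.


Step by step:
Beat values:
  dotted half = 3 beats
  whole = 4 beats
  quarter = 1 beat
  dotted quarter = 1.5 beats
  quarter = 1 beat
  quarter = 1 beat
  eighth = 0.5 beats
  dotted half = 3 beats
Sum = 3 + 4 + 1 + 1.5 + 1 + 1 + 0.5 + 3
= 15 beats


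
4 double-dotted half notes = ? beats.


Solution.
Base half note = 2 beats
Dot 1 adds half the previous value: +1
Dot 2 adds half the previous value: +1/2
One double-dotted half = 2 + 1 + 1/2 = 7/2
4 of them = 4 × 7/2 = 14
= 14 beats
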